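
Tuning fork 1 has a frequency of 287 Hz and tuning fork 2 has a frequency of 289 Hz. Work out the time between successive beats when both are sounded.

0.500 s

f_beat = |287 − 289| = 2 Hz.
Beat period T = 1 / f_beat = 1 / 2 s.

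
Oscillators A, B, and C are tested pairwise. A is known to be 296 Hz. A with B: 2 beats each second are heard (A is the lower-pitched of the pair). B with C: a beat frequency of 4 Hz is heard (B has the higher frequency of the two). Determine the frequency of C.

B is above A, so f_B = 296 + 2 = 298 Hz.
C is below B, so f_C = 298 − 4 = 294 Hz.

294 Hz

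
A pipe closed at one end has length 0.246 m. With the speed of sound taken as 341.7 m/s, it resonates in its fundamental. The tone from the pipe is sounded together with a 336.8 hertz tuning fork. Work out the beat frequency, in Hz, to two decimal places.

10.46 Hz

Closed pipe (odd harmonics): f_n = n·v/(4L) = 1·341.7/(4·0.246) = 347.2561 Hz.
f_beat = |347.2561 − 336.8| = 10.46 Hz.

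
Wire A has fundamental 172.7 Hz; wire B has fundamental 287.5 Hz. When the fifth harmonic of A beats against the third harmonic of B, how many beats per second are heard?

Fifth harmonic of the first: 5·172.7 = 863.5 Hz.
Third harmonic of the second: 3·287.5 = 862.5 Hz.
f_beat = |863.5 − 862.5| = 1.0 Hz.

1.0 Hz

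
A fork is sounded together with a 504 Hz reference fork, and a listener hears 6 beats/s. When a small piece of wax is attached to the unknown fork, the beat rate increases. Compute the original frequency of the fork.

|f − 504| = 6, so the fork was at either 498 Hz or 510 Hz.
Loading a fork with wax lowers its frequency; the adjustment lowers the fork's frequency.
The beat rate rose, so the adjustment moved the fork further from 504 Hz — it was already below the reference.

498 Hz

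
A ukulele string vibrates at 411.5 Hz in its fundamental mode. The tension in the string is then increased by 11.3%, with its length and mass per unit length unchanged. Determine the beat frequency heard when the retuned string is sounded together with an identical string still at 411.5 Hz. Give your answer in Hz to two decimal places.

For a string, f ∝ √T, so the new frequency is 411.5·√1.113 = 434.1276 Hz.
f_beat = |434.1276 − 411.5| = 22.63 Hz.

22.63 Hz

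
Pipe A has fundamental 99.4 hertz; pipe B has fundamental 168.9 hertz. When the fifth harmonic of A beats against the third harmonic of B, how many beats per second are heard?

Fifth harmonic of the first: 5·99.4 = 497.0 Hz.
Third harmonic of the second: 3·168.9 = 506.7 Hz.
f_beat = |497.0 − 506.7| = 9.7 Hz.

9.7 Hz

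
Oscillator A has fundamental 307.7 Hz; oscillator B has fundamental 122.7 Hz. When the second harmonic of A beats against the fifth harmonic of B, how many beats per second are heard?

Second harmonic of the first: 2·307.7 = 615.4 Hz.
Fifth harmonic of the second: 5·122.7 = 613.5 Hz.
f_beat = |615.4 − 613.5| = 1.9 Hz.

1.9 Hz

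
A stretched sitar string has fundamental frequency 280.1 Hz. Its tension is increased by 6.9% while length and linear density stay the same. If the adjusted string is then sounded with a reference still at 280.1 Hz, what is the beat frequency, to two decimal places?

9.50 Hz

For a string, f ∝ √T, so the new frequency is 280.1·√1.069 = 289.6023 Hz.
f_beat = |289.6023 − 280.1| = 9.50 Hz.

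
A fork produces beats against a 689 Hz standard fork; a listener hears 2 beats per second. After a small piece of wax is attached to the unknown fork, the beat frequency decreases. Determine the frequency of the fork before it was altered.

|f − 689| = 2, so the fork was at either 687 Hz or 691 Hz.
Loading a fork with wax lowers its frequency; the adjustment lowers the fork's frequency.
The beat rate fell, so the adjustment moved the fork toward 689 Hz — it must have started above the reference.

691 Hz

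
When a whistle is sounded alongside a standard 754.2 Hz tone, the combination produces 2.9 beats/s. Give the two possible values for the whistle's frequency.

|f − 754.2| = 2.9, so f = 754.2 ± 2.9.

751.3 Hz or 757.1 Hz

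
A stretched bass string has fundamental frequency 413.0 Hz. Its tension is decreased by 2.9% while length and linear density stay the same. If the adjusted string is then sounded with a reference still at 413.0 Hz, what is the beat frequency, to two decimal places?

6.03 Hz

For a string, f ∝ √T, so the new frequency is 413.0·√0.971 = 406.9674 Hz.
f_beat = |406.9674 − 413.0| = 6.03 Hz.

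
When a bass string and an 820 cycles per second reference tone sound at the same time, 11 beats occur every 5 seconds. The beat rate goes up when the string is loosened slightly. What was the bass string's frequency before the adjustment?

817.8 Hz

Beat frequency = 11/5 = 2.2 Hz.
|f − 820| = 2.2, so the bass string was at either 817.8 Hz or 822.2 Hz.
Reducing tension lowers a string's frequency; the adjustment lowers the bass string's frequency.
The beat rate rose, so the adjustment moved the bass string further from 820 Hz — it was already below the reference.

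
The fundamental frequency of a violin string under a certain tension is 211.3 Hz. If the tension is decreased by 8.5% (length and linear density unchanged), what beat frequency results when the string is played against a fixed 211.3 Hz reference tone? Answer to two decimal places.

For a string, f ∝ √T, so the new frequency is 211.3·√0.915 = 202.1204 Hz.
f_beat = |202.1204 − 211.3| = 9.18 Hz.

9.18 Hz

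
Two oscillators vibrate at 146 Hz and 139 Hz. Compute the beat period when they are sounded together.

f_beat = |146 − 139| = 7 Hz.
Beat period T = 1 / f_beat = 1 / 7 s.

0.143 s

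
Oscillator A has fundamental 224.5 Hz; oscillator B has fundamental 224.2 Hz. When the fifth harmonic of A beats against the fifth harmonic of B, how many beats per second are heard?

Fifth harmonic of the first: 5·224.5 = 1122.5 Hz.
Fifth harmonic of the second: 5·224.2 = 1121.0 Hz.
f_beat = |1122.5 − 1121.0| = 1.5 Hz.

1.5 Hz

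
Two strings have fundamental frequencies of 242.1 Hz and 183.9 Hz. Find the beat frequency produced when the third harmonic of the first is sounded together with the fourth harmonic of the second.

9.3 Hz

Third harmonic of the first: 3·242.1 = 726.3 Hz.
Fourth harmonic of the second: 4·183.9 = 735.6 Hz.
f_beat = |726.3 − 735.6| = 9.3 Hz.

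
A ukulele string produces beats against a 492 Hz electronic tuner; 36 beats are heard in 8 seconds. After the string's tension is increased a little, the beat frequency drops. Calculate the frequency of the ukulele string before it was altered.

Beat frequency = 36/8 = 4.5 Hz.
|f − 492| = 4.5, so the ukulele string was at either 487.5 Hz or 496.5 Hz.
Higher tension means higher frequency; the adjustment raises the ukulele string's frequency.
The beat rate fell, so the adjustment moved the ukulele string toward 492 Hz — it must have started below the reference.

487.5 Hz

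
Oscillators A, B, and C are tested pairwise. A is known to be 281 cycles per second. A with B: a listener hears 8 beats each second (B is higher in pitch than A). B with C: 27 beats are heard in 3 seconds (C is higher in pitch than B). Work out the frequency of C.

B is above A, so f_B = 281 + 8 = 289 Hz.
B–C: Beat frequency = 27/3 = 9 Hz.
C is above B, so f_C = 289 + 9 = 298 Hz.

298 Hz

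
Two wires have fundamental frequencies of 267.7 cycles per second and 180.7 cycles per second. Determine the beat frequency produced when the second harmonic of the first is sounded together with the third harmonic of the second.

6.7 Hz

Second harmonic of the first: 2·267.7 = 535.4 Hz.
Third harmonic of the second: 3·180.7 = 542.1 Hz.
f_beat = |535.4 − 542.1| = 6.7 Hz.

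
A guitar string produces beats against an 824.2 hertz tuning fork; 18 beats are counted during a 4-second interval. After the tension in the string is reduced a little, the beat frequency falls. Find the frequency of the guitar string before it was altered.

828.7 Hz

Beat frequency = 18/4 = 4.5 Hz.
|f − 824.2| = 4.5, so the guitar string was at either 819.7 Hz or 828.7 Hz.
Lower tension means lower frequency; the adjustment lowers the guitar string's frequency.
The beat rate fell, so the adjustment moved the guitar string toward 824.2 Hz — it must have started above the reference.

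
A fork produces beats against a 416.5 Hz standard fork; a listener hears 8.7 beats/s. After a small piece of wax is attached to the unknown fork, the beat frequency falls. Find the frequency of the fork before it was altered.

|f − 416.5| = 8.7, so the fork was at either 407.8 Hz or 425.2 Hz.
Loading a fork with wax lowers its frequency; the adjustment lowers the fork's frequency.
The beat rate fell, so the adjustment moved the fork toward 416.5 Hz — it must have started above the reference.

425.2 Hz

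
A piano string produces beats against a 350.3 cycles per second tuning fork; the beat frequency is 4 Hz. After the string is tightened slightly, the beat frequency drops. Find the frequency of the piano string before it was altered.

|f − 350.3| = 4, so the piano string was at either 346.3 Hz or 354.3 Hz.
Increasing tension raises a string's frequency; the adjustment raises the piano string's frequency.
The beat rate fell, so the adjustment moved the piano string toward 350.3 Hz — it must have started below the reference.

346.3 Hz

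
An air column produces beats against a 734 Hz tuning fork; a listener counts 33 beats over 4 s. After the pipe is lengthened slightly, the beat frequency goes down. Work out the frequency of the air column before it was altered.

742.25 Hz

Beat frequency = 33/4 = 8.25 Hz.
|f − 734| = 8.25, so the air column was at either 725.75 Hz or 742.25 Hz.
A longer pipe has a lower fundamental; the adjustment lowers the air column's frequency.
The beat rate fell, so the adjustment moved the air column toward 734 Hz — it must have started above the reference.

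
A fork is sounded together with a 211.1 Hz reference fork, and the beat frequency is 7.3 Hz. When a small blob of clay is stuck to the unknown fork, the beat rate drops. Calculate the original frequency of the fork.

218.4 Hz

|f − 211.1| = 7.3, so the fork was at either 203.8 Hz or 218.4 Hz.
Adding mass to a fork lowers its frequency; the adjustment lowers the fork's frequency.
The beat rate fell, so the adjustment moved the fork toward 211.1 Hz — it must have started above the reference.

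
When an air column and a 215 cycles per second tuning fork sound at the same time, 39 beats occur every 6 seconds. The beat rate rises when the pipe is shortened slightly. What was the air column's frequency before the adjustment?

221.5 Hz

Beat frequency = 39/6 = 6.5 Hz.
|f − 215| = 6.5, so the air column was at either 208.5 Hz or 221.5 Hz.
A shorter pipe has a higher fundamental; the adjustment raises the air column's frequency.
The beat rate rose, so the adjustment moved the air column further from 215 Hz — it was already above the reference.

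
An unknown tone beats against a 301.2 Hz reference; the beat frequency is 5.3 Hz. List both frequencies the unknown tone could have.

295.9 Hz or 306.5 Hz

|f − 301.2| = 5.3, so f = 301.2 ± 5.3.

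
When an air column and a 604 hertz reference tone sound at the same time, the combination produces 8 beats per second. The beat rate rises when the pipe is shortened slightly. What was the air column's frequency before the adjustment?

612 Hz

|f − 604| = 8, so the air column was at either 596 Hz or 612 Hz.
A shorter pipe has a higher fundamental; the adjustment raises the air column's frequency.
The beat rate rose, so the adjustment moved the air column further from 604 Hz — it was already above the reference.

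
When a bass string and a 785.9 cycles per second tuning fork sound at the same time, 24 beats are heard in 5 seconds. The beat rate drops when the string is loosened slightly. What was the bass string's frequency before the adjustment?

790.7 Hz

Beat frequency = 24/5 = 4.8 Hz.
|f − 785.9| = 4.8, so the bass string was at either 781.1 Hz or 790.7 Hz.
Reducing tension lowers a string's frequency; the adjustment lowers the bass string's frequency.
The beat rate fell, so the adjustment moved the bass string toward 785.9 Hz — it must have started above the reference.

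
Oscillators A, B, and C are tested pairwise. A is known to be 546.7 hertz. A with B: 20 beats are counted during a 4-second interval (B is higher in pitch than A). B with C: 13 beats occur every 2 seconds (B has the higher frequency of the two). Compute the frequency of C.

545.2 Hz

A–B: Beat frequency = 20/4 = 5 Hz.
B is above A, so f_B = 546.7 + 5 = 551.7 Hz.
B–C: Beat frequency = 13/2 = 6.5 Hz.
C is below B, so f_C = 551.7 − 6.5 = 545.2 Hz.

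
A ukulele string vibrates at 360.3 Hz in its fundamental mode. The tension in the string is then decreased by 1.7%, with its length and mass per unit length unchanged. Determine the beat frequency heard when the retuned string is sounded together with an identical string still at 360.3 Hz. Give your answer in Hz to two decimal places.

For a string, f ∝ √T, so the new frequency is 360.3·√0.983 = 357.2243 Hz.
f_beat = |357.2243 − 360.3| = 3.08 Hz.

3.08 Hz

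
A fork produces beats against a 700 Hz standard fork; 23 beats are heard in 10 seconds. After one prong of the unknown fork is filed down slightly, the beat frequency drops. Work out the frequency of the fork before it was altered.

Beat frequency = 23/10 = 2.3 Hz.
|f − 700| = 2.3, so the fork was at either 697.7 Hz or 702.3 Hz.
Filing a prong removes mass and raises the fork's frequency; the adjustment raises the fork's frequency.
The beat rate fell, so the adjustment moved the fork toward 700 Hz — it must have started below the reference.

697.7 Hz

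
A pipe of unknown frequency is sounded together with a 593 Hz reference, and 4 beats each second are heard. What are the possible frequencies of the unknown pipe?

589 Hz or 597 Hz

|f − 593| = 4, so f = 593 ± 4.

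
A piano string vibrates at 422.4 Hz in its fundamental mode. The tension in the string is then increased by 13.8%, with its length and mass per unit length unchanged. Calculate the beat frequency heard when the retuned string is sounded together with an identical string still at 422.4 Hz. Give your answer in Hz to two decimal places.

For a string, f ∝ √T, so the new frequency is 422.4·√1.138 = 450.6040 Hz.
f_beat = |450.6040 − 422.4| = 28.20 Hz.

28.20 Hz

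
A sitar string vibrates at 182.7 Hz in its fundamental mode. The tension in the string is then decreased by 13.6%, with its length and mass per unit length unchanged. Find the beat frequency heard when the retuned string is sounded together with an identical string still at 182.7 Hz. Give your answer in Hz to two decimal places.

12.88 Hz

For a string, f ∝ √T, so the new frequency is 182.7·√0.864 = 169.8226 Hz.
f_beat = |169.8226 − 182.7| = 12.88 Hz.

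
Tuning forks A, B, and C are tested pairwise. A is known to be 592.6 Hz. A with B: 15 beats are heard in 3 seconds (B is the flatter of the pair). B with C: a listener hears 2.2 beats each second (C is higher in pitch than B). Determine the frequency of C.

A–B: Beat frequency = 15/3 = 5 Hz.
B is below A, so f_B = 592.6 − 5 = 587.6 Hz.
C is above B, so f_C = 587.6 + 2.2 = 589.8 Hz.

589.8 Hz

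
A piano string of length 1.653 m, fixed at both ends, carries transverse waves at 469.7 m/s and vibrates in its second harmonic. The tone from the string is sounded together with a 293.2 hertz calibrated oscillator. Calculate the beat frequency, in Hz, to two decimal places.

9.05 Hz

For a string fixed at both ends, f_n = n·v/(2L) = 2·469.7/(2·1.653) = 284.1500 Hz.
f_beat = |284.1500 − 293.2| = 9.05 Hz.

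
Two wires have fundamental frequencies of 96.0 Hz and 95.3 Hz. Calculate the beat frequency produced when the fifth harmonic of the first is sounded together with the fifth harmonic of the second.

Fifth harmonic of the first: 5·96.0 = 480.0 Hz.
Fifth harmonic of the second: 5·95.3 = 476.5 Hz.
f_beat = |480.0 − 476.5| = 3.5 Hz.

3.5 Hz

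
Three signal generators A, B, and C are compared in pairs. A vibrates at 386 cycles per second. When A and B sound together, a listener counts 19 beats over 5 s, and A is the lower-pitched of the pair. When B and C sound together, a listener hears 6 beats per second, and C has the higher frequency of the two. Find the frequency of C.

A–B: Beat frequency = 19/5 = 3.8 Hz.
B is above A, so f_B = 386 + 3.8 = 389.8 Hz.
C is above B, so f_C = 389.8 + 6 = 395.8 Hz.

395.8 Hz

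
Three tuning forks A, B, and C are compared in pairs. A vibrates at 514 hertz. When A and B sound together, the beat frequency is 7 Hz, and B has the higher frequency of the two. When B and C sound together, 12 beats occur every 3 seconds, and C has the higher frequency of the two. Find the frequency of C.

B is above A, so f_B = 514 + 7 = 521 Hz.
B–C: Beat frequency = 12/3 = 4 Hz.
C is above B, so f_C = 521 + 4 = 525 Hz.

525 Hz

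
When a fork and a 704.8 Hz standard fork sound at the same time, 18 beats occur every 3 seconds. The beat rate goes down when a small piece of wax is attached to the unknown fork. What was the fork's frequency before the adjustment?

710.8 Hz

Beat frequency = 18/3 = 6 Hz.
|f − 704.8| = 6, so the fork was at either 698.8 Hz or 710.8 Hz.
Loading a fork with wax lowers its frequency; the adjustment lowers the fork's frequency.
The beat rate fell, so the adjustment moved the fork toward 704.8 Hz — it must have started above the reference.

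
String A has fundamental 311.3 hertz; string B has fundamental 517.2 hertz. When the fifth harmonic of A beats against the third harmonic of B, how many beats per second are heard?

4.9 Hz

Fifth harmonic of the first: 5·311.3 = 1556.5 Hz.
Third harmonic of the second: 3·517.2 = 1551.6 Hz.
f_beat = |1556.5 − 1551.6| = 4.9 Hz.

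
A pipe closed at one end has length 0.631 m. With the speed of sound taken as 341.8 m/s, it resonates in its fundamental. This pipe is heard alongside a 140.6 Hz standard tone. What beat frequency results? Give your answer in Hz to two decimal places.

Closed pipe (odd harmonics): f_n = n·v/(4L) = 1·341.8/(4·0.631) = 135.4200 Hz.
f_beat = |135.4200 − 140.6| = 5.18 Hz.

5.18 Hz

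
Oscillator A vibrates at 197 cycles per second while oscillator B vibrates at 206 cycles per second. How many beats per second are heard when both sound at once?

f_beat = |f₁ − f₂|.
|197 − 206| = 9 Hz.

9 Hz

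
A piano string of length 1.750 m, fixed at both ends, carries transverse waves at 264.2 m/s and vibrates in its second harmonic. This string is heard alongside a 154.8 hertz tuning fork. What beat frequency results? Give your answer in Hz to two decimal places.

For a string fixed at both ends, f_n = n·v/(2L) = 2·264.2/(2·1.750) = 150.9714 Hz.
f_beat = |150.9714 − 154.8| = 3.83 Hz.

3.83 Hz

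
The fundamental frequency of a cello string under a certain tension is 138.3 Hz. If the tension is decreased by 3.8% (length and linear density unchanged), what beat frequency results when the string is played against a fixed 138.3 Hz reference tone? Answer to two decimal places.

2.65 Hz

For a string, f ∝ √T, so the new frequency is 138.3·√0.962 = 135.6469 Hz.
f_beat = |135.6469 − 138.3| = 2.65 Hz.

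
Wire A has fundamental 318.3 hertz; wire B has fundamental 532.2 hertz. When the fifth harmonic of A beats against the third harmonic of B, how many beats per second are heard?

5.1 Hz

Fifth harmonic of the first: 5·318.3 = 1591.5 Hz.
Third harmonic of the second: 3·532.2 = 1596.6 Hz.
f_beat = |1591.5 − 1596.6| = 5.1 Hz.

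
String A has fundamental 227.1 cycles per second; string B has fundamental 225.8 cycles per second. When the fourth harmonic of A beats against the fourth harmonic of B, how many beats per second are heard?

Fourth harmonic of the first: 4·227.1 = 908.4 Hz.
Fourth harmonic of the second: 4·225.8 = 903.2 Hz.
f_beat = |908.4 − 903.2| = 5.2 Hz.

5.2 Hz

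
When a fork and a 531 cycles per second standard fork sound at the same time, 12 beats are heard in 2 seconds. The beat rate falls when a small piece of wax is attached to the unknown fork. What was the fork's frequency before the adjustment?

Beat frequency = 12/2 = 6 Hz.
|f − 531| = 6, so the fork was at either 525 Hz or 537 Hz.
Loading a fork with wax lowers its frequency; the adjustment lowers the fork's frequency.
The beat rate fell, so the adjustment moved the fork toward 531 Hz — it must have started above the reference.

537 Hz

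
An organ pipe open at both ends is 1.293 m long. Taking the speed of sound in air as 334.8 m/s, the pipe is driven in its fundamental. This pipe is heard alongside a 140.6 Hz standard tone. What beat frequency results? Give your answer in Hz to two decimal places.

Open pipe: f_n = n·v/(2L) = 1·334.8/(2·1.293) = 129.4664 Hz.
f_beat = |129.4664 − 140.6| = 11.13 Hz.

11.13 Hz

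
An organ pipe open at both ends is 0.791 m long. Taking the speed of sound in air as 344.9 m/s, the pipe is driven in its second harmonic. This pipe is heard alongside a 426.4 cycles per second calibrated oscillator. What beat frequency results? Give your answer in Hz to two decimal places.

Open pipe: f_n = n·v/(2L) = 2·344.9/(2·0.791) = 436.0303 Hz.
f_beat = |436.0303 − 426.4| = 9.63 Hz.

9.63 Hz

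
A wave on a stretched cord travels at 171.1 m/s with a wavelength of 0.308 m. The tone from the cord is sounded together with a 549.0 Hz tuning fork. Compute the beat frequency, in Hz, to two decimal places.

Source frequency f = v/λ = 171.1/0.308 = 555.5195 Hz.
f_beat = |555.5195 − 549.0| = 6.52 Hz.

6.52 Hz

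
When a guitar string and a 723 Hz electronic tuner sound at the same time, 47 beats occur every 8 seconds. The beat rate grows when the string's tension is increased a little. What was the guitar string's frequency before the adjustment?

728.875 Hz

Beat frequency = 47/8 = 5.875 Hz.
|f − 723| = 5.875, so the guitar string was at either 717.125 Hz or 728.875 Hz.
Higher tension means higher frequency; the adjustment raises the guitar string's frequency.
The beat rate rose, so the adjustment moved the guitar string further from 723 Hz — it was already above the reference.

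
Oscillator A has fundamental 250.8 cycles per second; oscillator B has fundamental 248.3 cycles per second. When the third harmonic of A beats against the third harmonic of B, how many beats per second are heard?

Third harmonic of the first: 3·250.8 = 752.4 Hz.
Third harmonic of the second: 3·248.3 = 744.9 Hz.
f_beat = |752.4 − 744.9| = 7.5 Hz.

7.5 Hz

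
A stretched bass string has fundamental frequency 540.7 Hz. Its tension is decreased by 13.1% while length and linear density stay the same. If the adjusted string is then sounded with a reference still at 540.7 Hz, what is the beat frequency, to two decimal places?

For a string, f ∝ √T, so the new frequency is 540.7·√0.869 = 504.0415 Hz.
f_beat = |504.0415 − 540.7| = 36.66 Hz.

36.66 Hz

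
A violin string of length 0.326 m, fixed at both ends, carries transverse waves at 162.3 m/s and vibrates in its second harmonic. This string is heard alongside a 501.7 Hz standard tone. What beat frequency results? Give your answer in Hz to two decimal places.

3.85 Hz

For a string fixed at both ends, f_n = n·v/(2L) = 2·162.3/(2·0.326) = 497.8528 Hz.
f_beat = |497.8528 − 501.7| = 3.85 Hz.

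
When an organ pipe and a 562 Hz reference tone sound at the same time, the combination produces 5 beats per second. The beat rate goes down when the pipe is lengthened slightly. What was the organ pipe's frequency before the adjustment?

|f − 562| = 5, so the organ pipe was at either 557 Hz or 567 Hz.
A longer pipe has a lower fundamental; the adjustment lowers the organ pipe's frequency.
The beat rate fell, so the adjustment moved the organ pipe toward 562 Hz — it must have started above the reference.

567 Hz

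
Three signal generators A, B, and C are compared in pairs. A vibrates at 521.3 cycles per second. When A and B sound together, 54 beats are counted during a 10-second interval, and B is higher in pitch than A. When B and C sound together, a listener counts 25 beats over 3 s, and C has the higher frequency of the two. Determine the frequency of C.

535.0333 Hz

A–B: Beat frequency = 54/10 = 5.4 Hz.
B is above A, so f_B = 521.3 + 5.4 = 526.7 Hz.
B–C: Beat frequency = 25/3 = 8.3333 Hz.
C is above B, so f_C = 526.7 + 8.3333 = 535.0333 Hz.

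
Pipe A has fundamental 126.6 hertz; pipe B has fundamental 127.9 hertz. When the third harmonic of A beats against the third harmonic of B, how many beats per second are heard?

Third harmonic of the first: 3·126.6 = 379.8 Hz.
Third harmonic of the second: 3·127.9 = 383.7 Hz.
f_beat = |379.8 − 383.7| = 3.9 Hz.

3.9 Hz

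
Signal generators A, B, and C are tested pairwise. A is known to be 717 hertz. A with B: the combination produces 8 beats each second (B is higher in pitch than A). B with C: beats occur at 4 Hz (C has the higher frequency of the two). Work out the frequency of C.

729 Hz

B is above A, so f_B = 717 + 8 = 725 Hz.
C is above B, so f_C = 725 + 4 = 729 Hz.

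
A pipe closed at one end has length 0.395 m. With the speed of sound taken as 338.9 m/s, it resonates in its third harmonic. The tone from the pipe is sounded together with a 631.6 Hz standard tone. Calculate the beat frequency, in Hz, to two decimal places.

11.88 Hz

Closed pipe (odd harmonics): f_n = n·v/(4L) = 3·338.9/(4·0.395) = 643.4810 Hz.
f_beat = |643.4810 − 631.6| = 11.88 Hz.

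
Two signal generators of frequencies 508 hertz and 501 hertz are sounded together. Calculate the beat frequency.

f_beat = |f₁ − f₂|.
|508 − 501| = 7 Hz.

7 Hz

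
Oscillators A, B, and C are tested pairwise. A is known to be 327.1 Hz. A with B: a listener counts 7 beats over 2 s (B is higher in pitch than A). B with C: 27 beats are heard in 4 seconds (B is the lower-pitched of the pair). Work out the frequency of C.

A–B: Beat frequency = 7/2 = 3.5 Hz.
B is above A, so f_B = 327.1 + 3.5 = 330.6 Hz.
B–C: Beat frequency = 27/4 = 6.75 Hz.
C is above B, so f_C = 330.6 + 6.75 = 337.35 Hz.

337.35 Hz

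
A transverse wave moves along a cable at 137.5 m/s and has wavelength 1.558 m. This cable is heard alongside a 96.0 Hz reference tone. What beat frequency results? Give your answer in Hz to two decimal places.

7.75 Hz

Source frequency f = v/λ = 137.5/1.558 = 88.2542 Hz.
f_beat = |88.2542 − 96.0| = 7.75 Hz.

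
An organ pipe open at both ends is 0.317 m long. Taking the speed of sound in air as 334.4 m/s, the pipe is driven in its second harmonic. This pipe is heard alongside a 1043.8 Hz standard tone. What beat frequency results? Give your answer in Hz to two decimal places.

11.09 Hz

Open pipe: f_n = n·v/(2L) = 2·334.4/(2·0.317) = 1054.8896 Hz.
f_beat = |1054.8896 − 1043.8| = 11.09 Hz.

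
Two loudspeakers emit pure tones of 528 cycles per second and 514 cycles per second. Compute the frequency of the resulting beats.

f_beat = |f₁ − f₂|.
|528 − 514| = 14 Hz.

14 Hz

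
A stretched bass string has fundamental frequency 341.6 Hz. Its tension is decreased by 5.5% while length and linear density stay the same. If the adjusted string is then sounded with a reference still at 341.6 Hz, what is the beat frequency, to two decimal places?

9.53 Hz

For a string, f ∝ √T, so the new frequency is 341.6·√0.945 = 332.0732 Hz.
f_beat = |332.0732 − 341.6| = 9.53 Hz.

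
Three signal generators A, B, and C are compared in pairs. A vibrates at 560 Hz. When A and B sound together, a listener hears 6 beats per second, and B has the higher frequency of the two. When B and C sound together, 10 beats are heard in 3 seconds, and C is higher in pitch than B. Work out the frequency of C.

B is above A, so f_B = 560 + 6 = 566 Hz.
B–C: Beat frequency = 10/3 = 3.3333 Hz.
C is above B, so f_C = 566 + 3.3333 = 569.3333 Hz.

569.3333 Hz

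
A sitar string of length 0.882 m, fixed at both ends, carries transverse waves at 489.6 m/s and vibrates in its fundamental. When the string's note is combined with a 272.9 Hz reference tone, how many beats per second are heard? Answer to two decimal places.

4.65 Hz

For a string fixed at both ends, f_n = n·v/(2L) = 1·489.6/(2·0.882) = 277.5510 Hz.
f_beat = |277.5510 − 272.9| = 4.65 Hz.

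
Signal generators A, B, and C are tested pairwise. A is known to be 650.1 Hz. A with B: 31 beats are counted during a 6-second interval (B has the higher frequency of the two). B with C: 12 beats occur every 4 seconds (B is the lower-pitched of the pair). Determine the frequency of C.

A–B: Beat frequency = 31/6 = 5.1667 Hz.
B is above A, so f_B = 650.1 + 5.1667 = 655.2667 Hz.
B–C: Beat frequency = 12/4 = 3 Hz.
C is above B, so f_C = 655.2667 + 3 = 658.2667 Hz.

658.2667 Hz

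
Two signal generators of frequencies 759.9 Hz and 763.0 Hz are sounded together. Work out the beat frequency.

Beats arise from superposition of two nearby frequencies; the beat rate is |f₁ − f₂|.
|759.9 − 763.0| = 3.1 Hz.

3.1 Hz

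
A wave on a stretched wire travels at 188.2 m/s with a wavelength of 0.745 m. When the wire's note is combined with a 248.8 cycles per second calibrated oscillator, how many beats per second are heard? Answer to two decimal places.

3.82 Hz

Source frequency f = v/λ = 188.2/0.745 = 252.6174 Hz.
f_beat = |252.6174 − 248.8| = 3.82 Hz.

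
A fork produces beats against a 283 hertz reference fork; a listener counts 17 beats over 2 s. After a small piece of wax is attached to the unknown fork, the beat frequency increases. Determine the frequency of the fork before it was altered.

274.5 Hz

Beat frequency = 17/2 = 8.5 Hz.
|f − 283| = 8.5, so the fork was at either 274.5 Hz or 291.5 Hz.
Loading a fork with wax lowers its frequency; the adjustment lowers the fork's frequency.
The beat rate rose, so the adjustment moved the fork further from 283 Hz — it was already below the reference.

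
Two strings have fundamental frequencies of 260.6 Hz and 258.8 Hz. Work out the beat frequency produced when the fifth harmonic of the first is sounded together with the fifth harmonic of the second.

Fifth harmonic of the first: 5·260.6 = 1303.0 Hz.
Fifth harmonic of the second: 5·258.8 = 1294.0 Hz.
f_beat = |1303.0 − 1294.0| = 9.0 Hz.

9.0 Hz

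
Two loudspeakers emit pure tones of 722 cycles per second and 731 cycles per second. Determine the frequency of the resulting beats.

9 Hz

f_beat = |f₁ − f₂|.
|722 − 731| = 9 Hz.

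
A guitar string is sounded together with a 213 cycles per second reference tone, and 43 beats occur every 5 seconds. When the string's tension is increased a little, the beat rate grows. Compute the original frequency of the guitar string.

Beat frequency = 43/5 = 8.6 Hz.
|f − 213| = 8.6, so the guitar string was at either 204.4 Hz or 221.6 Hz.
Higher tension means higher frequency; the adjustment raises the guitar string's frequency.
The beat rate rose, so the adjustment moved the guitar string further from 213 Hz — it was already above the reference.

221.6 Hz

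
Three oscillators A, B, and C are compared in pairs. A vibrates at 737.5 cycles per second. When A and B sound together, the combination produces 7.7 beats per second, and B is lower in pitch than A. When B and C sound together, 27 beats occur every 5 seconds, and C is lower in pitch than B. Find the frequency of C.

724.4 Hz

B is below A, so f_B = 737.5 − 7.7 = 729.8 Hz.
B–C: Beat frequency = 27/5 = 5.4 Hz.
C is below B, so f_C = 729.8 − 5.4 = 724.4 Hz.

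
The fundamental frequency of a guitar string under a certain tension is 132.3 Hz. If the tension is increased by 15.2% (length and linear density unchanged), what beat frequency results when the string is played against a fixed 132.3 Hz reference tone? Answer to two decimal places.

For a string, f ∝ √T, so the new frequency is 132.3·√1.152 = 141.9993 Hz.
f_beat = |141.9993 − 132.3| = 9.70 Hz.

9.70 Hz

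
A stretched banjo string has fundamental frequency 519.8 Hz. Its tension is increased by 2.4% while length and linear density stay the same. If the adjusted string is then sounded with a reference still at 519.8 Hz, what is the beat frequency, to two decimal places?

6.20 Hz

For a string, f ∝ √T, so the new frequency is 519.8·√1.024 = 526.0006 Hz.
f_beat = |526.0006 − 519.8| = 6.20 Hz.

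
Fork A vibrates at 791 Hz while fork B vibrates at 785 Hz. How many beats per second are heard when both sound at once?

Beats arise from superposition of two nearby frequencies; the beat rate is |f₁ − f₂|.
|791 − 785| = 6 Hz.

6 Hz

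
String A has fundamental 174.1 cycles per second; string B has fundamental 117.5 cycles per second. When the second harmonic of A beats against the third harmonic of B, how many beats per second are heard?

Second harmonic of the first: 2·174.1 = 348.2 Hz.
Third harmonic of the second: 3·117.5 = 352.5 Hz.
f_beat = |348.2 − 352.5| = 4.3 Hz.

4.3 Hz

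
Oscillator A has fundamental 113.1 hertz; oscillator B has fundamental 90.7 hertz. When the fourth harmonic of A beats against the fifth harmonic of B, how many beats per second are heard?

Fourth harmonic of the first: 4·113.1 = 452.4 Hz.
Fifth harmonic of the second: 5·90.7 = 453.5 Hz.
f_beat = |452.4 − 453.5| = 1.1 Hz.

1.1 Hz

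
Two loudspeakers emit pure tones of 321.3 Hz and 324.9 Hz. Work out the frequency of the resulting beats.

Beats arise from superposition of two nearby frequencies; the beat rate is |f₁ − f₂|.
|321.3 − 324.9| = 3.6 Hz.

3.6 Hz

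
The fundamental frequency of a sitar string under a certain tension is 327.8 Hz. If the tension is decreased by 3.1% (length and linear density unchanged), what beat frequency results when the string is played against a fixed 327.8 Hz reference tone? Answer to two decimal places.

For a string, f ∝ √T, so the new frequency is 327.8·√0.969 = 322.6791 Hz.
f_beat = |322.6791 − 327.8| = 5.12 Hz.

5.12 Hz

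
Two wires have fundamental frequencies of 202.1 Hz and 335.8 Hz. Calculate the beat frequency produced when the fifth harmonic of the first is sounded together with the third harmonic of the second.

3.1 Hz

Fifth harmonic of the first: 5·202.1 = 1010.5 Hz.
Third harmonic of the second: 3·335.8 = 1007.4 Hz.
f_beat = |1010.5 − 1007.4| = 3.1 Hz.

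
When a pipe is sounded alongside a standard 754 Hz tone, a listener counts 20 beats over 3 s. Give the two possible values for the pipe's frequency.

Beat frequency = 20/3 = 6.6667 Hz.
|f − 754| = 6.6667, so f = 754 ± 6.6667.

747.3333 Hz or 760.6667 Hz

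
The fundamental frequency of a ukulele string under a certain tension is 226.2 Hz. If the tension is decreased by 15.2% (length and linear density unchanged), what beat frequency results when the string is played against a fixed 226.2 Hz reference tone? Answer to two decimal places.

For a string, f ∝ √T, so the new frequency is 226.2·√0.848 = 208.3006 Hz.
f_beat = |208.3006 − 226.2| = 17.90 Hz.

17.90 Hz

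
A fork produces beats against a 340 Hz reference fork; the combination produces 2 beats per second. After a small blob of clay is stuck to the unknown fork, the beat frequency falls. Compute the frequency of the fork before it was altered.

342 Hz

|f − 340| = 2, so the fork was at either 338 Hz or 342 Hz.
Adding mass to a fork lowers its frequency; the adjustment lowers the fork's frequency.
The beat rate fell, so the adjustment moved the fork toward 340 Hz — it must have started above the reference.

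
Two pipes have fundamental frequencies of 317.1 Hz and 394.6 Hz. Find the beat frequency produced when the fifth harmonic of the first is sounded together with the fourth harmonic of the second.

7.1 Hz

Fifth harmonic of the first: 5·317.1 = 1585.5 Hz.
Fourth harmonic of the second: 4·394.6 = 1578.4 Hz.
f_beat = |1585.5 − 1578.4| = 7.1 Hz.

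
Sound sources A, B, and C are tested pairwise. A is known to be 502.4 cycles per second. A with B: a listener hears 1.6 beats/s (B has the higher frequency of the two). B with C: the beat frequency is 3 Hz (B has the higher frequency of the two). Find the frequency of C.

501 Hz

B is above A, so f_B = 502.4 + 1.6 = 504 Hz.
C is below B, so f_C = 504 − 3 = 501 Hz.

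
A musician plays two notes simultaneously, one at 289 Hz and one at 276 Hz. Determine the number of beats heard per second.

13 Hz

f_beat = |f₁ − f₂|.
|289 − 276| = 13 Hz.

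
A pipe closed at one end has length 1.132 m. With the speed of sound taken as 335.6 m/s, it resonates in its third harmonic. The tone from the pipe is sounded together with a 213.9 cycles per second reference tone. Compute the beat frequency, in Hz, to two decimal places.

8.45 Hz

Closed pipe (odd harmonics): f_n = n·v/(4L) = 3·335.6/(4·1.132) = 222.3498 Hz.
f_beat = |222.3498 − 213.9| = 8.45 Hz.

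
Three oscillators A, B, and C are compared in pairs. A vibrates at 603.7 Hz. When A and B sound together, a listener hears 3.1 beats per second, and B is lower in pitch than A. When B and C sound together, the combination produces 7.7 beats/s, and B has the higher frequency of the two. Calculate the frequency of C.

B is below A, so f_B = 603.7 − 3.1 = 600.6 Hz.
C is below B, so f_C = 600.6 − 7.7 = 592.9 Hz.

592.9 Hz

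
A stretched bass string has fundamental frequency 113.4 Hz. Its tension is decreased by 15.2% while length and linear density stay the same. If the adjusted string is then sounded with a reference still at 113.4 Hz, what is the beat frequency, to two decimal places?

For a string, f ∝ √T, so the new frequency is 113.4·√0.848 = 104.4266 Hz.
f_beat = |104.4266 − 113.4| = 8.97 Hz.

8.97 Hz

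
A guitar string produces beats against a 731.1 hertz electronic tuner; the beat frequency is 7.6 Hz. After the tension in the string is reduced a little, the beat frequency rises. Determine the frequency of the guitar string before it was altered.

|f − 731.1| = 7.6, so the guitar string was at either 723.5 Hz or 738.7 Hz.
Lower tension means lower frequency; the adjustment lowers the guitar string's frequency.
The beat rate rose, so the adjustment moved the guitar string further from 731.1 Hz — it was already below the reference.

723.5 Hz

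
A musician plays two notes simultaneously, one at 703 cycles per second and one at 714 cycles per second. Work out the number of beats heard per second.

The beat frequency equals the magnitude of the frequency difference.
|703 − 714| = 11 Hz.

11 Hz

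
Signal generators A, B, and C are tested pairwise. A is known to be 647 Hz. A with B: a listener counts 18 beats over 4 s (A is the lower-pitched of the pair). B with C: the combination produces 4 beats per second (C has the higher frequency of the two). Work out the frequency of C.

A–B: Beat frequency = 18/4 = 4.5 Hz.
B is above A, so f_B = 647 + 4.5 = 651.5 Hz.
C is above B, so f_C = 651.5 + 4 = 655.5 Hz.

655.5 Hz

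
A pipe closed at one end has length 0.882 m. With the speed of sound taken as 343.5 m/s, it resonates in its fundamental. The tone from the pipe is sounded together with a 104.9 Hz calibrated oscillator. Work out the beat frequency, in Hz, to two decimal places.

7.54 Hz

Closed pipe (odd harmonics): f_n = n·v/(4L) = 1·343.5/(4·0.882) = 97.3639 Hz.
f_beat = |97.3639 − 104.9| = 7.54 Hz.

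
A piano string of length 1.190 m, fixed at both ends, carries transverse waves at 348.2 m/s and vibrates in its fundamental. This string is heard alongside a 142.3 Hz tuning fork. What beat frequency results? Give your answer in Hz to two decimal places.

4.00 Hz

For a string fixed at both ends, f_n = n·v/(2L) = 1·348.2/(2·1.190) = 146.3025 Hz.
f_beat = |146.3025 − 142.3| = 4.00 Hz.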